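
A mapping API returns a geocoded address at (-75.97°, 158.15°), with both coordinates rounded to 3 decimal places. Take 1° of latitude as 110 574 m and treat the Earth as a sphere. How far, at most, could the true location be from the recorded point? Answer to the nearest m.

57 m

Rounding to 3 decimal places leaves each coordinate within ±0.0005° of the true value.
N–S: 0.0005° × 110574 m/° = 55.287 m.
E–W at 75.97°: 0.0005° × 110574 × cos 75.97° = 0.0005 × 110574 × 0.2424 ≈ 13.4032 m.
Worst case both components are at the extreme and orthogonal: √(55.287² + 13.4032²) ≈ 56.8885 m.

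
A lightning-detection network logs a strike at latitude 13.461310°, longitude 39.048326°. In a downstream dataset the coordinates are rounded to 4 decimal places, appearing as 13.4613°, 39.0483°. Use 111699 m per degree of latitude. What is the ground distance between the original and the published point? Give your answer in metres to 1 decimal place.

3.0 metres

Δlat = 13.461310 − 13.4613 = +0.000010°; Δlon = 39.048326 − 39.0483 = +0.000026°.
N–S: 0.000010° × 111699 m/° = 1.11699 m.
E–W at 13.4613°: 0.000026° × 111699 × cos 13.4613° = 0.000026 × 111699 × 0.9725 ≈ 2.82439 m.
Combined displacement = (1.11699² + 2.82439²)^½ ≈ 3.03724 m.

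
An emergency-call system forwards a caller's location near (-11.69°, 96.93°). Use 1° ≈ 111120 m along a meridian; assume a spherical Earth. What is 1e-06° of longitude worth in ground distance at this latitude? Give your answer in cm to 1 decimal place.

1e-06° of longitude at 11.69° is 1e-06 × 111120 × cos 11.69° ≈ 1e-06 × 108815 = 0.108815 m.
That is 0.108815 m = 10.882 cm.

10.9 cm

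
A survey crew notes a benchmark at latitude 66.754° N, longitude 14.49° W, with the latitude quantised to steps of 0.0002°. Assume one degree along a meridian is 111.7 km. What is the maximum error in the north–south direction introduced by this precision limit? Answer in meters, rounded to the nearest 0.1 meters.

With a 0.0002° grid the true value lies within half a step, ±0.0002°/2 = ±0.0001°, of the stored one.
North–south distance: 0.0001° × 111700 m/° = 11.17 m.

11.2 meters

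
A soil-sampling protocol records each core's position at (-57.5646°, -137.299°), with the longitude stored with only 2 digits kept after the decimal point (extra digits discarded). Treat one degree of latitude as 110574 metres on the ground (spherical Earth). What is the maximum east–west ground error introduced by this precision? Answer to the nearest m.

593 m

Truncating at 2 decimal places can drop up to a full unit in the last place, so the longitude may be off by as much as 0.01°.
At latitude 57.5646° a degree of longitude spans 110574 m × cos 57.5646° = 110574 × 0.5363 ≈ 59306.2 m.
East–west error: 0.01° × 59306.2 m/° ≈ 593.062 m.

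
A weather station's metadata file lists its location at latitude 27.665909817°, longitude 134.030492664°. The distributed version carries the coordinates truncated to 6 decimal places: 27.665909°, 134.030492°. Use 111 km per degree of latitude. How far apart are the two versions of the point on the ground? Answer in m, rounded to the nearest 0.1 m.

The latitude changed by +0.000000817° and the longitude by +0.000000664°.
North–south shift: 0.000000817 × 111000 = 0.090687 m.
E–W at 27.6659°: 0.000000664° × 111000 × cos 27.6659° = 0.000000664 × 111000 × 0.8857 ≈ 0.0652774 m.
Combined displacement = (0.090687² + 0.0652774²)^½ ≈ 0.111738 m.

0.1 m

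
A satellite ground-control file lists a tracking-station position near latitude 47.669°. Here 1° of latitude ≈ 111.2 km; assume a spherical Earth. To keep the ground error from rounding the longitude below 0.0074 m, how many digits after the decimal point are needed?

7 decimal places

At 47.669° one degree of longitude covers 111200 × cos 47.669° ≈ 111200 × 0.6734 ≈ 74883.5 m.
With N decimal places the half-ulp bound is 0.5·10⁻ᴺ°, or 0.5·10⁻ᴺ × 74883.5 m on the ground.
Setting 37441.7 × 10⁻ᴺ ≤ 0.0074 gives 10ᴺ ≥ 5.06e+06, i.e. N ≥ 6.70.
So 7 decimal places suffice (0.00374 m); 6 would allow up to 0.0374 m.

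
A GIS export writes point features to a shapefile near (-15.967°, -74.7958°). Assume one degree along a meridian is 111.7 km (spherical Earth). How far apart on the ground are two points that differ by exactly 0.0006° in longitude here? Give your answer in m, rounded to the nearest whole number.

64 m

0.0006° of longitude at 15.967° is 0.0006 × 111700 × cos 15.967° ≈ 0.0006 × 107391 = 64.4344 m.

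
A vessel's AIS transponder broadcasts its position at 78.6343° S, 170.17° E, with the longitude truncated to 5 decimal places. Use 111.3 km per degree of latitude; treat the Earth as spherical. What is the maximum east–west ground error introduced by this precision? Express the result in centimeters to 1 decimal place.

Truncating at 5 decimal places can drop up to a full unit in the last place, so the longitude may be off by as much as 1e-05°.
One degree of longitude at 78.6343° is 111300 × cos 78.6343° ≈ 111300 × 0.1971 = 21933.9 m.
East–west error: 1e-05° × 21933.9 m/° ≈ 0.219339 m.
That is 0.219339 m = 21.934 cm.

21.9 centimeters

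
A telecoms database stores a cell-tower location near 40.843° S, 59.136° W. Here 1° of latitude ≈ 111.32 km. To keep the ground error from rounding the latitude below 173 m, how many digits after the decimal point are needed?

3 decimal places

One degree of latitude covers 111320 m.
With N decimal places the half-ulp bound is 0.5·10⁻ᴺ°, or 0.5·10⁻ᴺ × 111320 m on the ground.
Setting 55660 × 10⁻ᴺ ≤ 173 gives 10ᴺ ≥ 321.7, i.e. N ≥ 2.51.
So 3 decimal places suffice (55.7 m); 2 would allow up to 557 m.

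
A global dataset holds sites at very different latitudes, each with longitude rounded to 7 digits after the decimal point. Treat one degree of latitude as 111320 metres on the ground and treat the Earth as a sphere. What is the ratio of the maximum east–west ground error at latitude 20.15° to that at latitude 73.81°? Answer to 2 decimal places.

3.37

Rounding to 7 decimal places leaves the longitude within ±5e-08° of the true value.
At 20.15°: 5e-08° × 111320 × cos 20.15° = 5e-08 × 111320 × 0.9388 ≈ 0.0052253 m.
At 73.81°: 5e-08° × 111320 × cos 73.81° = 5e-08 × 111320 × 0.2788 ≈ 0.0015519 m.
Ratio: 0.0052253 / 0.0015519 = cos 20.15° / cos 73.81° ≈ 3.3670.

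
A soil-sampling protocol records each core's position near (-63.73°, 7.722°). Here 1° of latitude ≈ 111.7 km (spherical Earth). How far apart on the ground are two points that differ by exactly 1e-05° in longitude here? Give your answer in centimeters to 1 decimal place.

49.4 centimeters

One degree of longitude here spans 111700 × cos 63.73° = 111700 × 0.4426 ≈ 49438.6 m; 1e-05° of that is 0.494386 m.
That is 0.494386 m = 49.439 cm.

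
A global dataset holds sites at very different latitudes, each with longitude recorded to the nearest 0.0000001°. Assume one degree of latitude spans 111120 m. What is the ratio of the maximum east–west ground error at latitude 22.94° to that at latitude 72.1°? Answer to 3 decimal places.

Rounding to 7 decimal places leaves the longitude within ±5e-08° of the true value.
At 22.94°: 5e-08° × 111120 × cos 22.94° = 5e-08 × 111120 × 0.9209 ≈ 0.0051166 m.
At 72.1°: 5e-08° × 111120 × cos 72.1° = 5e-08 × 111120 × 0.3074 ≈ 0.0017077 m.
Ratio: 0.0051166 / 0.0017077 = cos 22.94° / cos 72.1° ≈ 2.9962.

2.996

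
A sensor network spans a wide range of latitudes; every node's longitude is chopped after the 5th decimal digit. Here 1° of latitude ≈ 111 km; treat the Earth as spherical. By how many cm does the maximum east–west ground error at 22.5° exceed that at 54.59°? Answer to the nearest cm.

Truncating at 5 decimal places can drop up to a full unit in the last place, so the longitude may be off by as much as 1e-05°.
Error at 22.5° = 1e-05° × 111000 × cos 22.5° ≈ 1.11 × 0.9239 = 1.0255 m.
At 54.59°: 1e-05° × 111000 × cos 54.59° = 1e-05 × 111000 × 0.5794 ≈ 0.64316 m.
Difference: 1.0255 − 0.64316 = 0.38235 m.
That is 0.382346 m = 38.235 cm.

38 cm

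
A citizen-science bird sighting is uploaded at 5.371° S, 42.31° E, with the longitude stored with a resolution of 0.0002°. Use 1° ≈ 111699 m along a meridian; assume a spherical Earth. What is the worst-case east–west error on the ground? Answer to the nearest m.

With a 0.0002° grid the true value lies within half a step, ±0.0002°/2 = ±0.0001°, of the stored one.
At latitude 5.371° a degree of longitude spans 111699 m × cos 5.371° = 111699 × 0.9956 ≈ 111209 m.
Maximum E–W displacement: 0.0001 × 111209 = 11.1209 m.

11 m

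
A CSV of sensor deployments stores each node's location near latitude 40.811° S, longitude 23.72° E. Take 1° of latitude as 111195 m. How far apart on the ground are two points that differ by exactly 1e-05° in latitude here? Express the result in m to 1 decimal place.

1e-05° × 111195 m/° = 1.11195 m.

1.1 m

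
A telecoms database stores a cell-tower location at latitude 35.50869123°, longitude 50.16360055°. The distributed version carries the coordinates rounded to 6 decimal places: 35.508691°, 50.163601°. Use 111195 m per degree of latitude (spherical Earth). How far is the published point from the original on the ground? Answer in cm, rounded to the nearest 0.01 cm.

4.81 cm

Δlat = 35.50869123 − 35.508691 = +0.00000023°; Δlon = 50.16360055 − 50.163601 = -0.00000045°.
N–S: 0.00000023° × 111195 m/° = 0.0255748 m.
E–W at 35.5087°: -0.00000045° × 111195 × cos 35.5087° = -0.00000045 × 111195 × 0.8140 ≈ -0.0407321 m.
Distance: √(0.0255748² + 0.0407321²) ≈ 0.0480955 m.
That is 0.0480955 m = 4.8095 cm.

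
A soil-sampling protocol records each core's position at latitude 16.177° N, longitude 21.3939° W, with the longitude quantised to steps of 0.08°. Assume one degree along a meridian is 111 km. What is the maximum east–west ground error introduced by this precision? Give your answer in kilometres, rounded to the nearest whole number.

With a 0.08° grid the true value lies within half a step, ±0.08°/2 = ±0.04°, of the stored one.
Parallels shrink by cos φ, so at 16.177° a degree of longitude is 111000 × 0.9604 ≈ 106605 m.
East–west error: 0.04° × 106605 m/° ≈ 4264.2 m.
That is 4264.2 m = 4.2642 km.

4 kilometres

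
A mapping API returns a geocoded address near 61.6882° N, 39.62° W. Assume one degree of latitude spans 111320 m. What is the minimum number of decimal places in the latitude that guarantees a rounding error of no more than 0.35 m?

6 decimal places

One degree of latitude covers 111320 m.
With N decimal places the half-ulp bound is 0.5·10⁻ᴺ°, or 0.5·10⁻ᴺ × 111320 m on the ground.
Need 0.5 × 111320 × 10⁻ᴺ ≤ 0.35 → 10⁻ᴺ ≤ 6.288e-06, so N ≥ 5.20.
So 6 decimal places suffice (0.0557 m); 5 would allow up to 0.557 m.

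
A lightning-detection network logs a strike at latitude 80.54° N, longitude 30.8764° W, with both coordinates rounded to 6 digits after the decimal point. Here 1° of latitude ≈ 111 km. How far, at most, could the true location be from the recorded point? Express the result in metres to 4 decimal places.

Rounding to 6 decimal places leaves each coordinate within ±5e-07° of the true value.
N–S: 5e-07° × 111000 m/° = 0.0555 m.
East–west component at 80.54°: 5e-07° × 111000 × cos 80.54° ≈ 5e-07 × 18243.8 ≈ 0.00912192 m.
The two errors are perpendicular, so the maximum displacement is √(0.0555² + 0.00912192²) ≈ 0.0562446 m.

0.0562 metres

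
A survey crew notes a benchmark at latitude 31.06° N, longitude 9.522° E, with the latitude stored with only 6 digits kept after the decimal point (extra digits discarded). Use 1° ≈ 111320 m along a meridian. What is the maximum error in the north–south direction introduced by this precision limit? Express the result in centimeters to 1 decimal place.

Truncating at 6 decimal places can drop up to a full unit in the last place, so the latitude may be off by as much as 1e-06°.
North–south distance: 1e-06° × 111320 m/° = 0.11132 m.
That is 0.11132 m = 11.132 cm.

11.1 centimeters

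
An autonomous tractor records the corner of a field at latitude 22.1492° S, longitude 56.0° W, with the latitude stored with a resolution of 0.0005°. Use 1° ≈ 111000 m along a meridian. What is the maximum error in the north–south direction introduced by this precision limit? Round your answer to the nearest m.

With a 0.0005° grid the true value lies within half a step, ±0.0005°/2 = ±0.00025°, of the stored one.
North–south distance: 0.00025° × 111000 m/° = 27.75 m.

28 m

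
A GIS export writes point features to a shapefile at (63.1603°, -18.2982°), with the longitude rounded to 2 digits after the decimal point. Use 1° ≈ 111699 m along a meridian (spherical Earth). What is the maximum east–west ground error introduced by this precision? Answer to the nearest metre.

252 metres

Rounding to 2 decimal places leaves the longitude within ±0.005° of the true value.
Parallels shrink by cos φ, so at 63.1603° a degree of longitude is 111699 × 0.4515 ≈ 50431.6 m.
East–west error: 0.005° × 50431.6 m/° ≈ 252.158 m.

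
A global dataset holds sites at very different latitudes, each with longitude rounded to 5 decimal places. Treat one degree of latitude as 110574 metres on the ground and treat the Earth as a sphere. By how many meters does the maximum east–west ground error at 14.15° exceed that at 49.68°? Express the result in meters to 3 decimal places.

Rounding to 5 decimal places leaves the longitude within ±5e-06° of the true value.
Error at 14.15° = 5e-06° × 110574 × cos 14.15° ≈ 0.55287 × 0.9697 = 0.5361 m.
Error at 49.68° = 5e-06° × 110574 × cos 49.68° ≈ 0.55287 × 0.6471 = 0.35774 m.
So the lower-latitude error exceeds the higher by 0.5361 − 0.35774 = 0.17836 m.

0.178 meters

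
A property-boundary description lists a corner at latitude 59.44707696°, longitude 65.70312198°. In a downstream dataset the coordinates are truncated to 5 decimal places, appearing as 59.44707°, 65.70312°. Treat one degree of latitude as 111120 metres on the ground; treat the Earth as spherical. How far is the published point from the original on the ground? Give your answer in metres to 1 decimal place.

The latitude changed by +0.00000696° and the longitude by +0.00000198°.
N–S: 0.00000696° × 111120 m/° = 0.773395 m.
E–W at 59.4471°: 0.00000198° × 111120 × cos 59.4471° = 0.00000198 × 111120 × 0.5083 ≈ 0.111842 m.
Hypotenuse of the two orthogonal shifts: √(0.773395² + 0.111842²) = 0.78144 m.

0.8 metres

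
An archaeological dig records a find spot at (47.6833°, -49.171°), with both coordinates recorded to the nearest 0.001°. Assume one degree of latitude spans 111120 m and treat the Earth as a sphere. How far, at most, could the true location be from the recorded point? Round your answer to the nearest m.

67 m

Rounding to 3 decimal places leaves each coordinate within ±0.0005° of the true value.
N–S: 0.0005° × 111120 m/° = 55.56 m.
Longitude error → 0.0005 × 111120 × cos 47.6833° = 0.0005 × 111120 × 0.6732 ≈ 37.4046 m.
Combining orthogonally: (55.56² + 37.4046²)^½ ≈ 66.9777 m.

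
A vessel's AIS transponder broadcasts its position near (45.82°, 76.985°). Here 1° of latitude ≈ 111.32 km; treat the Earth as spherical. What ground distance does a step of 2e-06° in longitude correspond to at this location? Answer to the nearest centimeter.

At 45.82° a degree of longitude is 111320 × cos 45.82° ≈ 77580.6 m, so 2e-06° corresponds to 0.155161 m.
That is 0.155161 m = 15.516 cm.

16 centimeters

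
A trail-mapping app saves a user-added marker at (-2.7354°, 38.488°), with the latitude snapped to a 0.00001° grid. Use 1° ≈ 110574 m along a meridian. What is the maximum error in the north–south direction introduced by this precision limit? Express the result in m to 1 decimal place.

With a 0.00001° grid the true value lies within half a step, ±0.00001°/2 = ±5e-06°, of the stored one.
North–south distance: 5e-06° × 110574 m/° = 0.55287 m.

0.6 m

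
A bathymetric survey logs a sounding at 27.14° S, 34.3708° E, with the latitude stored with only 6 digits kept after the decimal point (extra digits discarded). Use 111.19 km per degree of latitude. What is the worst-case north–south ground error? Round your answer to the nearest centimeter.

11 centimeters

Truncating at 6 decimal places can drop up to a full unit in the last place, so the latitude may be off by as much as 1e-06°.
So the N–S error is at most 1e-06 × 111190 = 0.11119 m.
That is 0.11119 m = 11.119 cm.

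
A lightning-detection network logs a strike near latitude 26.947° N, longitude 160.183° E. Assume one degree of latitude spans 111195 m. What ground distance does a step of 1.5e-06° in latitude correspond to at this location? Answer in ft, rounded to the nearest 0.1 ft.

0.5 ft

1.5e-06° × 111195 m/° = 0.166793 m.
Converting: 0.166793 m × 3.2808 ft/m ≈ 0.54722 ft.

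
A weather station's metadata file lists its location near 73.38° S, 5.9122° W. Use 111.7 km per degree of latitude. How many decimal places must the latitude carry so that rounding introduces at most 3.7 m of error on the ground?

5 decimal places

One degree of latitude covers 111700 m.
With N decimal places the half-ulp bound is 0.5·10⁻ᴺ°, or 0.5·10⁻ᴺ × 111700 m on the ground.
Need 0.5 × 111700 × 10⁻ᴺ ≤ 3.7 → 10⁻ᴺ ≤ 6.625e-05, so N ≥ 4.18.
At 4 places the error can reach 5.58 m, but 5 places keeps it to 0.558 m.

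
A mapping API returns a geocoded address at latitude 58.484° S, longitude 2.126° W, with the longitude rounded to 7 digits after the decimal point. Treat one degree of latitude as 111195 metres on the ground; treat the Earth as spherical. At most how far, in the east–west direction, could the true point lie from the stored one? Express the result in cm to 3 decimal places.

0.291 cm

Rounding to 7 decimal places leaves the longitude within ±5e-08° of the true value.
Parallels shrink by cos φ, so at 58.484° a degree of longitude is 111195 × 0.5227 ≈ 58125.7 m.
East–west error: 5e-08° × 58125.7 m/° ≈ 0.00290629 m.
That is 0.00290629 m = 0.29063 cm.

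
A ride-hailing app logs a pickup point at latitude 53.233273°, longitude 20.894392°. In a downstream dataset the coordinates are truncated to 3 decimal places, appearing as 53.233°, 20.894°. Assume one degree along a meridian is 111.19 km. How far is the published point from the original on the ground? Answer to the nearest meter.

The latitude changed by +0.000273° and the longitude by +0.000392°.
North–south shift: 0.000273 × 111190 = 30.3549 m.
E–W at 53.233°: 0.000392° × 111190 × cos 53.233° = 0.000392 × 111190 × 0.5986 ≈ 26.0892 m.
Hypotenuse of the two orthogonal shifts: √(30.3549² + 26.0892²) = 40.0258 m.

40 meters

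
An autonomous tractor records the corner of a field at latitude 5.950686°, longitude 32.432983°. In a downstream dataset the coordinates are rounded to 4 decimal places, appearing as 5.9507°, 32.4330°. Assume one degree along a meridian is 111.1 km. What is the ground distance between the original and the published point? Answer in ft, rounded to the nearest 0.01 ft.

8.00 ft

Δlat = 5.950686 − 5.9507 = -0.000014°; Δlon = 32.432983 − 32.4330 = -0.000017°.
N–S: -0.000014° × 111100 m/° = -1.5554 m.
East–west at this latitude: -0.000017° × 111100 × cos 5.9507° ≈ -0.000017 × 110501 = -1.87852 m.
Distance: √(1.5554² + 1.87852²) ≈ 2.43888 m.
In feet: 2.43888 m ÷ 0.3048 ≈ 8.0016 ft.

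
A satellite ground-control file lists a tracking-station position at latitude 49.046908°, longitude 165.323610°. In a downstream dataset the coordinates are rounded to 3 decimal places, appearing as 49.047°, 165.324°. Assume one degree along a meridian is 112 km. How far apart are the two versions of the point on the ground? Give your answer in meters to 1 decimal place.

30.4 meters

The latitude changed by -0.000092° and the longitude by -0.000390°.
North–south shift: -0.000092 × 112000 = -10.304 m.
East–west at this latitude: -0.000390° × 112000 × cos 49.047° ≈ -0.000390 × 73409.2 = -28.6296 m.
Hypotenuse of the two orthogonal shifts: √(10.304² + 28.6296²) = 30.4274 m.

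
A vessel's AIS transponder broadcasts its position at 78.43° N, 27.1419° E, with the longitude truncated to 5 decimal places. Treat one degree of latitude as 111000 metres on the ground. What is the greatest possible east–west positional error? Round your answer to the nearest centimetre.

Truncating at 5 decimal places can drop up to a full unit in the last place, so the longitude may be off by as much as 1e-05°.
At latitude 78.43° a degree of longitude spans 111000 m × cos 78.43° = 111000 × 0.2006 ≈ 22262.7 m.
So at most 1e-05° × 22262.7 ≈ 0.222627 m east–west.
That is 0.222627 m = 22.263 cm.

22 centimetres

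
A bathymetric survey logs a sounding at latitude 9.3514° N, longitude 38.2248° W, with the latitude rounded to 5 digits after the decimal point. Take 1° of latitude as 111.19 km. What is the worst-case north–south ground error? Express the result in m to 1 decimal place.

0.6 m

Rounding to 5 decimal places leaves the latitude within ±5e-06° of the true value.
So the N–S error is at most 5e-06 × 111190 = 0.55595 m.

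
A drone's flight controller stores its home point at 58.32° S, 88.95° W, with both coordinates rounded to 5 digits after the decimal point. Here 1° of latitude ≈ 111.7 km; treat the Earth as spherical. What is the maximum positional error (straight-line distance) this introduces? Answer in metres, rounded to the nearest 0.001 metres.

0.631 metres

Rounding to 5 decimal places leaves each coordinate within ±5e-06° of the true value.
N–S: 5e-06° × 111700 m/° = 0.5585 m.
Longitude error → 5e-06 × 111700 × cos 58.32° = 5e-06 × 111700 × 0.5252 ≈ 0.29331 m.
Combining orthogonally: (0.5585² + 0.29331²)^½ ≈ 0.630835 m.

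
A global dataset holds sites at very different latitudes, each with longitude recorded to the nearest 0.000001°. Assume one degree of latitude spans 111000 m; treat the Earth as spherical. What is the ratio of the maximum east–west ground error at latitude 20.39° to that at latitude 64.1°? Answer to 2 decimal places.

2.15

Rounding to 6 decimal places leaves the longitude within ±5e-07° of the true value.
At 20.39°: 5e-07° × 111000 × cos 20.39° = 5e-07 × 111000 × 0.9373 ≈ 0.052023 m.
At 64.1°: 5e-07° × 111000 × cos 64.1° = 5e-07 × 111000 × 0.4368 ≈ 0.024242 m.
Ratio: 0.052023 / 0.024242 = cos 20.39° / cos 64.1° ≈ 2.1459.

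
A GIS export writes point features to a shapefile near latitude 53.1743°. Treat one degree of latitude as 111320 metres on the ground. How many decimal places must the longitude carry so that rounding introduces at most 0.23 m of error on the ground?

6 decimal places

At 53.1743° one degree of longitude covers 111320 × cos 53.1743° ≈ 111320 × 0.5994 ≈ 66723.3 m.
With N decimal places the half-ulp bound is 0.5·10⁻ᴺ°, or 0.5·10⁻ᴺ × 66723.3 m on the ground.
Setting 33361.6 × 10⁻ᴺ ≤ 0.23 gives 10ᴺ ≥ 1.451e+05, i.e. N ≥ 5.16.
At 5 places the error can reach 0.334 m, but 6 places keeps it to 0.0334 m.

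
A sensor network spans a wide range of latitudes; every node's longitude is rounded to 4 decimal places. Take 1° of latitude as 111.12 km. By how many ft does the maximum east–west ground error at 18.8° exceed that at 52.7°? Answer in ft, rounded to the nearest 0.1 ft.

6.2 ft

Rounding to 4 decimal places leaves the longitude within ±5e-05° of the true value.
Error at 18.8° = 5e-05° × 111120 × cos 18.8° ≈ 5.556 × 0.9466 = 5.2596 m.
At 52.7°: 5e-05° × 111120 × cos 52.7° = 5e-05 × 111120 × 0.6060 ≈ 3.3669 m.
So the lower-latitude error exceeds the higher by 5.2596 − 3.3669 = 1.8927 m.
Converting: 1.89271 m × 3.2808 ft/m ≈ 6.2097 ft.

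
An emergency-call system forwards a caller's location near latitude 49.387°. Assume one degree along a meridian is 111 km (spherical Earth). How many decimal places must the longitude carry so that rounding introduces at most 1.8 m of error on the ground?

At 49.387° one degree of longitude covers 111000 × cos 49.387° ≈ 111000 × 0.6509 ≈ 72255.1 m.
N decimal places → at most half a unit in the last place, 0.5 × 10⁻ᴺ° = 72255.1/2 × 10⁻ᴺ m.
Need 0.5 × 72255.1 × 10⁻ᴺ ≤ 1.8 → 10⁻ᴺ ≤ 4.982e-05, so N ≥ 4.30.
At 4 places the error can reach 3.61 m, but 5 places keeps it to 0.361 m.

5 decimal places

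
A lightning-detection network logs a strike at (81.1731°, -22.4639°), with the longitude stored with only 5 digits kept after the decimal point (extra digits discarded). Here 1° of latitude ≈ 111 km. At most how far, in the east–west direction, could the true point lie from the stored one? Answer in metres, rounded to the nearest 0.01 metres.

0.17 metres

Truncating at 5 decimal places can drop up to a full unit in the last place, so the longitude may be off by as much as 1e-05°.
At latitude 81.1731° a degree of longitude spans 111000 m × cos 81.1731° = 111000 × 0.1534 ≈ 17032.9 m.
East–west error: 1e-05° × 17032.9 m/° ≈ 0.170329 m.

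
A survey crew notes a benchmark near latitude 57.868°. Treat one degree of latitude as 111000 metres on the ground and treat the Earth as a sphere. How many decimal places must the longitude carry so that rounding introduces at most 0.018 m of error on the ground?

7 decimal places

At 57.868° one degree of longitude covers 111000 × cos 57.868° ≈ 111000 × 0.5319 ≈ 59037.7 m.
N decimal places → at most half a unit in the last place, 0.5 × 10⁻ᴺ° = 59037.7/2 × 10⁻ᴺ m.
Setting 29518.9 × 10⁻ᴺ ≤ 0.018 gives 10ᴺ ≥ 1.64e+06, i.e. N ≥ 6.21.
At 6 places the error can reach 0.0295 m, but 7 places keeps it to 0.00295 m.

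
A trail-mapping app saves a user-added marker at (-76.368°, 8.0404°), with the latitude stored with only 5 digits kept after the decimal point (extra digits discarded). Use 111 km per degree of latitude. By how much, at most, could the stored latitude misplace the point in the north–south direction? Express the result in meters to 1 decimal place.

Truncating at 5 decimal places can drop up to a full unit in the last place, so the latitude may be off by as much as 1e-05°.
North–south distance: 1e-05° × 111000 m/° = 1.11 m.

1.1 meters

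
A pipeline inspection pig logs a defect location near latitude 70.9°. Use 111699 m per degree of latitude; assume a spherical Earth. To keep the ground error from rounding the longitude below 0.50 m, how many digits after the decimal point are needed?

At 70.9° one degree of longitude covers 111699 × cos 70.9° ≈ 111699 × 0.3272 ≈ 36549.9 m.
With N decimal places the half-ulp bound is 0.5·10⁻ᴺ°, or 0.5·10⁻ᴺ × 36549.9 m on the ground.
Setting 18275 × 10⁻ᴺ ≤ 0.50 gives 10ᴺ ≥ 3.655e+04, i.e. N ≥ 4.56.
At 4 places the error can reach 1.83 m, but 5 places keeps it to 0.183 m.

5 decimal places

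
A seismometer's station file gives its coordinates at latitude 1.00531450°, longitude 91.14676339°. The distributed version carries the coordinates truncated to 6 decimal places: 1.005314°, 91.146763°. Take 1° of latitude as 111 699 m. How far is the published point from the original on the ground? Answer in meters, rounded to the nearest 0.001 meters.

The latitude changed by +0.00000050° and the longitude by +0.00000039°.
N–S: 0.00000050° × 111699 m/° = 0.0558495 m.
East–west at this latitude: 0.00000039° × 111699 × cos 1.00531° ≈ 0.00000039 × 111682 = 0.0435559 m.
Hypotenuse of the two orthogonal shifts: √(0.0558495² + 0.0435559²) = 0.0708257 m.

0.071 meters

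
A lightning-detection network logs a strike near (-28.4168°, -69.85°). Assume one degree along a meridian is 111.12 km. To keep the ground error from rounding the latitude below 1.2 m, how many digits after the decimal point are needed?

5

One degree of latitude covers 111120 m.
Rounding to N decimal places gives at most 0.5 × 10⁻ᴺ degrees of error, i.e. 0.5 × 10⁻ᴺ × 111120 m.
Setting 55560 × 10⁻ᴺ ≤ 1.2 gives 10ᴺ ≥ 4.63e+04, i.e. N ≥ 4.67.
So 5 decimal places suffice (0.556 m); 4 would allow up to 5.56 m.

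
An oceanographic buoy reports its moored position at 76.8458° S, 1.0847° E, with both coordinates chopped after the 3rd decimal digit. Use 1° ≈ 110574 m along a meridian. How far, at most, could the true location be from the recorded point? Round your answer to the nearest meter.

Truncating at 3 decimal places can drop up to a full unit in the last place, so each coordinate may be off by as much as 0.001°.
Latitude error → 0.001 × 110574 = 110.574 m along the meridian.
East–west component at 76.8458°: 0.001° × 110574 × cos 76.8458° ≈ 0.001 × 25163.6 ≈ 25.1636 m.
The two errors are perpendicular, so the maximum displacement is √(110.574² + 25.1636²) ≈ 113.401 m.

113 meters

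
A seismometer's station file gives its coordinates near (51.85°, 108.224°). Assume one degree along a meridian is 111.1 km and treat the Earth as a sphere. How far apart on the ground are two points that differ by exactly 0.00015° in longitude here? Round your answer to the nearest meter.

10 meters

0.00015° of longitude at 51.85° is 0.00015 × 111100 × cos 51.85° ≈ 0.00015 × 68629 = 10.2943 m.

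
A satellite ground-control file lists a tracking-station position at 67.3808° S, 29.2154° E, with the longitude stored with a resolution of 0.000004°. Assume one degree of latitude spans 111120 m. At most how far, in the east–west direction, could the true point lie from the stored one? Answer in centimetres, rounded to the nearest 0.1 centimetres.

8.5 centimetres

With a 0.000004° grid the true value lies within half a step, ±0.000004°/2 = ±2e-06°, of the stored one.
One degree of longitude at 67.3808° is 111120 × cos 67.3808° ≈ 111120 × 0.3846 = 42737.3 m.
So at most 2e-06° × 42737.3 ≈ 0.0854745 m east–west.
That is 0.0854745 m = 8.5475 cm.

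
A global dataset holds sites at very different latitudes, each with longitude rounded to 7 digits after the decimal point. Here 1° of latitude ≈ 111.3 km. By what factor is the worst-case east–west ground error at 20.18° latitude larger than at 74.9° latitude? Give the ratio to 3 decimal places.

3.603

Rounding to 7 decimal places leaves the longitude within ±5e-08° of the true value.
At 20.18°: 5e-08° × 111300 × cos 20.18° = 5e-08 × 111300 × 0.9386 ≈ 0.0052234 m.
Error at 74.9° = 5e-08° × 111300 × cos 74.9° ≈ 0.005565 × 0.2605 = 0.0014497 m.
Ratio: 0.0052234 / 0.0014497 = cos 20.18° / cos 74.9° ≈ 3.6031.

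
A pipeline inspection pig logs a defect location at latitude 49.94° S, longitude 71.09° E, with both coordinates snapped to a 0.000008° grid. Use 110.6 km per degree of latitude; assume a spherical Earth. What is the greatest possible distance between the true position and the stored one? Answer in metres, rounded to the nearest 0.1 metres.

0.5 metres

With a 0.000008° grid the true value lies within half a step, ±0.000008°/2 = ±4e-06°, of the stored one.
Latitude error → 4e-06 × 110600 = 0.4424 m along the meridian.
East–west component at 49.94°: 4e-06° × 110600 × cos 49.94° ≈ 4e-06 × 71181 ≈ 0.284724 m.
The two errors are perpendicular, so the maximum displacement is √(0.4424² + 0.284724²) ≈ 0.526104 m.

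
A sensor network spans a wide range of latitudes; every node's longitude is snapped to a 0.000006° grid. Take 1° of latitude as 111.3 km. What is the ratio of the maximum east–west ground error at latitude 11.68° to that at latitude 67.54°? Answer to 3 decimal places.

With a 0.000006° grid the true value lies within half a step, ±0.000006°/2 = ±3e-06°, of the stored one.
Error at 11.68° = 3e-06° × 111300 × cos 11.68° ≈ 0.3339 × 0.9793 = 0.32699 m.
Error at 67.54° = 3e-06° × 111300 × cos 67.54° ≈ 0.3339 × 0.3820 = 0.12756 m.
Ratio: 0.32699 / 0.12756 = cos 11.68° / cos 67.54° ≈ 2.5633.

2.563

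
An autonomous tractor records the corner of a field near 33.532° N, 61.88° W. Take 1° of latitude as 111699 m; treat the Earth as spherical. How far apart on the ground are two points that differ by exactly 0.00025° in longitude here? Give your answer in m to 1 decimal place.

0.00025° of longitude at 33.532° is 0.00025 × 111699 × cos 33.532° ≈ 0.00025 × 93109.8 = 23.2774 m.

23.3 m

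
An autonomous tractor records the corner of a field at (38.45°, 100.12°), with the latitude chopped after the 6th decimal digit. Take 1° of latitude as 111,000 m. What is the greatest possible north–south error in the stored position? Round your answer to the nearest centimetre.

Truncating at 6 decimal places can drop up to a full unit in the last place, so the latitude may be off by as much as 1e-06°.
North–south distance: 1e-06° × 111000 m/° = 0.111 m.
That is 0.111 m = 11.1 cm.

11 centimetres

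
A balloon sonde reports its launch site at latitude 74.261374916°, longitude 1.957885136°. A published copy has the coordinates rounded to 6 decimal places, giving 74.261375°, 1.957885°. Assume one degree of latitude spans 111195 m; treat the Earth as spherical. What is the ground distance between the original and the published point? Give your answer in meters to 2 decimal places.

The latitude changed by -0.000000084° and the longitude by +0.000000136°.
North–south shift: -0.000000084 × 111195 = -0.00934038 m.
East–west at this latitude: 0.000000136° × 111195 × cos 74.2614° ≈ 0.000000136 × 30161.6 = 0.00410197 m.
Combined displacement = (0.00934038² + 0.00410197²)^½ ≈ 0.0102014 m.

0.01 meters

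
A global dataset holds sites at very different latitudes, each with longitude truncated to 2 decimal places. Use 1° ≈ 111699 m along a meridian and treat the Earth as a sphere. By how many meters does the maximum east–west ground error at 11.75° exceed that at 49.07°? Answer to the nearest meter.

362 meters

Truncating at 2 decimal places can drop up to a full unit in the last place, so the longitude may be off by as much as 0.01°.
Error at 11.75° = 0.01° × 111699 × cos 11.75° ≈ 1117 × 0.9790 = 1093.6 m.
At 49.07°: 0.01° × 111699 × cos 49.07° = 0.01 × 111699 × 0.6551 ≈ 731.78 m.
Difference: 1093.6 − 731.78 = 361.8 m.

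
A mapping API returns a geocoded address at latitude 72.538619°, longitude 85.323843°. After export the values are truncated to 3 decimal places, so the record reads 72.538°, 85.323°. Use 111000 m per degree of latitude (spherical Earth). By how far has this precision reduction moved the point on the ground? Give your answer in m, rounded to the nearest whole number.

74 m

Δlat = 72.538619 − 72.538 = +0.000619°; Δlon = 85.323843 − 85.323 = +0.000843°.
N–S: 0.000619° × 111000 m/° = 68.709 m.
E–W at 72.538°: 0.000843° × 111000 × cos 72.538° = 0.000843 × 111000 × 0.3001 ≈ 28.0787 m.
Hypotenuse of the two orthogonal shifts: √(68.709² + 28.0787²) = 74.2249 m.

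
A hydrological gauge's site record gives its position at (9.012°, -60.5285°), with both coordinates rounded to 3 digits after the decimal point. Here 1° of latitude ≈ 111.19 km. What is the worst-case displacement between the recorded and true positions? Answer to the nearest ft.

256 ft

Rounding to 3 decimal places leaves each coordinate within ±0.0005° of the true value.
North–south component: 0.0005° × 111190 = 55.595 m.
East–west component at 9.012°: 0.0005° × 111190 × cos 9.012° ≈ 0.0005 × 109817 ≈ 54.9087 m.
Worst case both components are at the extreme and orthogonal: √(55.595² + 54.9087²) ≈ 78.1394 m.
Converting: 78.1394 m × 3.2808 ft/m ≈ 256.36 ft.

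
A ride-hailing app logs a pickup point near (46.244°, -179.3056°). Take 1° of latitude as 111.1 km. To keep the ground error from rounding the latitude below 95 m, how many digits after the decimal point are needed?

One degree of latitude covers 111100 m.
With N decimal places the half-ulp bound is 0.5·10⁻ᴺ°, or 0.5·10⁻ᴺ × 111100 m on the ground.
Setting 55550 × 10⁻ᴺ ≤ 95 gives 10ᴺ ≥ 584.7, i.e. N ≥ 2.77.
At 2 places the error can reach 556 m, but 3 places keeps it to 55.6 m.

3 decimal places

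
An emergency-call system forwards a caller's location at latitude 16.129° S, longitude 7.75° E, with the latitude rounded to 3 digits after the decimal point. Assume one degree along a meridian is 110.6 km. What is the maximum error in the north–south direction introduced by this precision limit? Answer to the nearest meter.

Rounding to 3 decimal places leaves the latitude within ±0.0005° of the true value.
So the N–S error is at most 0.0005 × 110600 = 55.3 m.

55 meters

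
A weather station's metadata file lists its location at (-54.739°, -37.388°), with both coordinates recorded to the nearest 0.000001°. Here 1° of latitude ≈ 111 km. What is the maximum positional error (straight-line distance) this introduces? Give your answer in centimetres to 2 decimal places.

Rounding to 6 decimal places leaves each coordinate within ±5e-07° of the true value.
N–S: 5e-07° × 111000 m/° = 0.0555 m.
East–west component at 54.739°: 5e-07° × 111000 × cos 54.739° ≈ 5e-07 × 64080.5 ≈ 0.0320403 m.
Worst case both components are at the extreme and orthogonal: √(0.0555² + 0.0320403²) ≈ 0.0640845 m.
That is 0.0640845 m = 6.4085 cm.

6.41 centimetres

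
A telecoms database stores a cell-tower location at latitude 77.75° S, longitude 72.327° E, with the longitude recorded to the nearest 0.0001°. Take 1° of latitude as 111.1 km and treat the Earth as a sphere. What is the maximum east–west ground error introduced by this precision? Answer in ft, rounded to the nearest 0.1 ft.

Rounding to 4 decimal places leaves the longitude within ±5e-05° of the true value.
Parallels shrink by cos φ, so at 77.75° a degree of longitude is 111100 × 0.2122 ≈ 23572.9 m.
East–west error: 5e-05° × 23572.9 m/° ≈ 1.17865 m.
Converting: 1.17865 m × 3.2808 ft/m ≈ 3.867 ft.

3.9 ft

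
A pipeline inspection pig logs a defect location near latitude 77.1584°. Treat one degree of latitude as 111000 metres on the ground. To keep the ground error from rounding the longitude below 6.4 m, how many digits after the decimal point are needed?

At 77.1584° one degree of longitude covers 111000 × cos 77.1584° ≈ 111000 × 0.2223 ≈ 24670.5 m.
N decimal places → at most half a unit in the last place, 0.5 × 10⁻ᴺ° = 24670.5/2 × 10⁻ᴺ m.
Setting 12335.2 × 10⁻ᴺ ≤ 6.4 gives 10ᴺ ≥ 1927, i.e. N ≥ 3.28.
At 3 places the error can reach 12.3 m, but 4 places keeps it to 1.23 m.

4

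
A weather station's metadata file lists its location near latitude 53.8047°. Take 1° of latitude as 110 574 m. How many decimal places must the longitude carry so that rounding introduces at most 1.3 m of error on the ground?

At 53.8047° one degree of longitude covers 110574 × cos 53.8047° ≈ 110574 × 0.5905 ≈ 65298.3 m.
With N decimal places the half-ulp bound is 0.5·10⁻ᴺ°, or 0.5·10⁻ᴺ × 65298.3 m on the ground.
Need 0.5 × 65298.3 × 10⁻ᴺ ≤ 1.3 → 10⁻ᴺ ≤ 3.982e-05, so N ≥ 4.40.
So 5 decimal places suffice (0.326 m); 4 would allow up to 3.26 m.

5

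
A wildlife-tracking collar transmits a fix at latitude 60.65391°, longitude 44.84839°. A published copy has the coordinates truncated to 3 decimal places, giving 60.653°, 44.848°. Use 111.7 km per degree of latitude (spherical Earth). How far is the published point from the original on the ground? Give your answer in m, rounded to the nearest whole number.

104 m

Δlat = 60.65391 − 60.653 = +0.00091°; Δlon = 44.84839 − 44.848 = +0.00039°.
North–south shift: 0.00091 × 111700 = 101.647 m.
East–west at this latitude: 0.00039° × 111700 × cos 60.653° ≈ 0.00039 × 54743.9 = 21.3501 m.
Distance: √(101.647² + 21.3501²) ≈ 103.865 m.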